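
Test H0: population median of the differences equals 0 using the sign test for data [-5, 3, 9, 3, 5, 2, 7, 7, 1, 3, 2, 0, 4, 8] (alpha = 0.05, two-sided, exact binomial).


Step 1: Discard zero differences. Original n = 14; n_eff = number of nonzero differences = 13.
Nonzero differences (with sign): -5, +3, +9, +3, +5, +2, +7, +7, +1, +3, +2, +4, +8
Step 2: Count signs: positive = 12, negative = 1.
Step 3: Under H0: P(positive) = 0.5, so the number of positives S ~ Bin(13, 0.5).
Step 4: Two-sided exact p-value = sum of Bin(13,0.5) probabilities at or below the observed probability = 0.003418.
Step 5: alpha = 0.05. reject H0.

n_eff = 13, pos = 12, neg = 1, p = 0.003418, reject H0.


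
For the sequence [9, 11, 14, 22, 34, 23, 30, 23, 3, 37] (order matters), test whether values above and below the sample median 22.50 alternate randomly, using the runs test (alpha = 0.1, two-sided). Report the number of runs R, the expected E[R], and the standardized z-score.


Step 1: Compute median = 22.50; label A = above, B = below.
Labels in order: BBBBAAAABA  (n_A = 5, n_B = 5)
Step 2: Count runs R = 4.
Step 3: Under H0 (random ordering), E[R] = 2*n_A*n_B/(n_A+n_B) + 1 = 2*5*5/10 + 1 = 6.0000.
        Var[R] = 2*n_A*n_B*(2*n_A*n_B - n_A - n_B) / ((n_A+n_B)^2 * (n_A+n_B-1)) = 2000/900 = 2.2222.
        SD[R] = 1.4907.
Step 4: Continuity-corrected z = (R + 0.5 - E[R]) / SD[R] = (4 + 0.5 - 6.0000) / 1.4907 = -1.0062.
Step 5: Two-sided p-value via normal approximation = 2*(1 - Phi(|z|)) = 0.314305.
Step 6: alpha = 0.1. fail to reject H0.

R = 4, z = -1.0062, p = 0.314305, fail to reject H0.


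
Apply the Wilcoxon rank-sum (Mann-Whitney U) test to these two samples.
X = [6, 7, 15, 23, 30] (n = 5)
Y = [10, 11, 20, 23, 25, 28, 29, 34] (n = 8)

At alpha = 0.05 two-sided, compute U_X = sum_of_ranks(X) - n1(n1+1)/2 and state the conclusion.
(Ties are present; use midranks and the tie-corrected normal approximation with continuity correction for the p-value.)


Step 1: Combine and sort all 13 observations; assign midranks.
sorted (value, group): (6,X), (7,X), (10,Y), (11,Y), (15,X), (20,Y), (23,X), (23,Y), (25,Y), (28,Y), (29,Y), (30,X), (34,Y)
ranks: 6->1, 7->2, 10->3, 11->4, 15->5, 20->6, 23->7.5, 23->7.5, 25->9, 28->10, 29->11, 30->12, 34->13
Step 2: Rank sum for X: R1 = 1 + 2 + 5 + 7.5 + 12 = 27.5.
Step 3: U_X = R1 - n1(n1+1)/2 = 27.5 - 5*6/2 = 27.5 - 15 = 12.5.
       U_Y = n1*n2 - U_X = 40 - 12.5 = 27.5.
Step 4: Ties are present, so use the tie-corrected normal approximation (with continuity correction) for the p-value.
Step 5: p-value = 0.304842; compare to alpha = 0.05. fail to reject H0.

U_X = 12.5, p = 0.304842, fail to reject H0 at alpha = 0.05.


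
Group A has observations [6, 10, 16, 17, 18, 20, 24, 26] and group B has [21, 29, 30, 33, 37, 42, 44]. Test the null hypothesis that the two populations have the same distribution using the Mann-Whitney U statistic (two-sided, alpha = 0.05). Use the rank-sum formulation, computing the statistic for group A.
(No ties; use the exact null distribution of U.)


Step 1: Combine and sort all 15 observations; assign midranks.
sorted (value, group): (6,X), (10,X), (16,X), (17,X), (18,X), (20,X), (21,Y), (24,X), (26,X), (29,Y), (30,Y), (33,Y), (37,Y), (42,Y), (44,Y)
ranks: 6->1, 10->2, 16->3, 17->4, 18->5, 20->6, 21->7, 24->8, 26->9, 29->10, 30->11, 33->12, 37->13, 42->14, 44->15
Step 2: Rank sum for X: R1 = 1 + 2 + 3 + 4 + 5 + 6 + 8 + 9 = 38.
Step 3: U_X = R1 - n1(n1+1)/2 = 38 - 8*9/2 = 38 - 36 = 2.
       U_Y = n1*n2 - U_X = 56 - 2 = 54.
Step 4: No ties, so the exact null distribution of U (based on enumerating the C(15,8) = 6435 equally likely rank assignments) gives the two-sided p-value.
Step 5: p-value = 0.001243; compare to alpha = 0.05. reject H0.

U_X = 2, p = 0.001243, reject H0 at alpha = 0.05.


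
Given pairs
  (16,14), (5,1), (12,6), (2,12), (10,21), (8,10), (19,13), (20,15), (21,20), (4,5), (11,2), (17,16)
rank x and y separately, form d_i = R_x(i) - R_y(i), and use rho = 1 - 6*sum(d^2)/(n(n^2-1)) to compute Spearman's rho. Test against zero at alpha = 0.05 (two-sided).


Step 1: Rank x and y separately (midranks; no ties here).
rank(x): 16->8, 5->3, 12->7, 2->1, 10->5, 8->4, 19->10, 20->11, 21->12, 4->2, 11->6, 17->9
rank(y): 14->8, 1->1, 6->4, 12->6, 21->12, 10->5, 13->7, 15->9, 20->11, 5->3, 2->2, 16->10
Step 2: d_i = R_x(i) - R_y(i); compute d_i^2.
  (8-8)^2=0, (3-1)^2=4, (7-4)^2=9, (1-6)^2=25, (5-12)^2=49, (4-5)^2=1, (10-7)^2=9, (11-9)^2=4, (12-11)^2=1, (2-3)^2=1, (6-2)^2=16, (9-10)^2=1
sum(d^2) = 120.
Step 3: rho = 1 - 6*120 / (12*(12^2 - 1)) = 1 - 720/1716 = 0.580420.
Step 4: Under H0, t = rho * sqrt((n-2)/(1-rho^2)) = 2.2540 ~ t(10).
Step 5: Two-sided p-value from the t-distribution with 10 df = 0.047856.
Step 6: alpha = 0.05. reject H0.

rho = 0.5804, p = 0.047856, reject H0 at alpha = 0.05.


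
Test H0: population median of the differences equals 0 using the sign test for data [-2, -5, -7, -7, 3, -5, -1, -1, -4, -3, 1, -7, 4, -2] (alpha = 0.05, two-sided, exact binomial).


Step 1: Discard zero differences. Original n = 14; n_eff = number of nonzero differences = 14.
Nonzero differences (with sign): -2, -5, -7, -7, +3, -5, -1, -1, -4, -3, +1, -7, +4, -2
Step 2: Count signs: positive = 3, negative = 11.
Step 3: Under H0: P(positive) = 0.5, so the number of positives S ~ Bin(14, 0.5).
Step 4: Two-sided exact p-value = sum of Bin(14,0.5) probabilities at or below the observed probability = 0.057373.
Step 5: alpha = 0.05. fail to reject H0.

n_eff = 14, pos = 3, neg = 11, p = 0.057373, fail to reject H0.


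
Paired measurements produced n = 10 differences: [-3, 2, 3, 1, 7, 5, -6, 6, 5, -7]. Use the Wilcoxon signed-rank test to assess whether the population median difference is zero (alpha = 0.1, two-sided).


Step 1: Drop any zero differences (none here) and take |d_i|.
|d| = [3, 2, 3, 1, 7, 5, 6, 6, 5, 7]
Step 2: Midrank |d_i| (ties get averaged ranks).
ranks: |3|->3.5, |2|->2, |3|->3.5, |1|->1, |7|->9.5, |5|->5.5, |6|->7.5, |6|->7.5, |5|->5.5, |7|->9.5
Step 3: Attach original signs; sum ranks with positive sign and with negative sign.
W+ = 2 + 3.5 + 1 + 9.5 + 5.5 + 7.5 + 5.5 = 34.5
W- = 3.5 + 7.5 + 9.5 = 20.5
(Check: W+ + W- = 55 should equal n(n+1)/2 = 55.)
Step 4: Test statistic W = min(W+, W-) = 20.5.
Step 5: Ties in |d|, so use the tie-corrected normal approximation.
        E[W] = n(n+1)/4 = 10*11/4 = 27.5.
        Tie groups: |d|=3 (t=2), |d|=5 (t=2), |d|=6 (t=2), |d|=7 (t=2); sum(t^3 - t) = 24.
        Var[W] = n(n+1)(2n+1)/24 - sum(t^3-t)/48 = 2310/24 - 24/48 = 95.75.
        z = (W - E[W]) / sqrt(Var[W]) = (20.5 - 27.5) / 9.7852 = -0.7154.
        Two-sided p = 2*Phi(z) = 0.474383.
Step 6: alpha = 0.1. fail to reject H0.

W+ = 34.5, W- = 20.5, W = min = 20.5, p = 0.474383, fail to reject H0.


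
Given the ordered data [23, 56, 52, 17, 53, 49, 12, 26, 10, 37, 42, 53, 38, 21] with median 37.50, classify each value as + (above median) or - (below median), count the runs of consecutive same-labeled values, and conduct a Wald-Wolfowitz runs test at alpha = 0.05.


Step 1: Compute median = 37.50; label A = above, B = below.
Labels in order: BAABAABBBBAAAB  (n_A = 7, n_B = 7)
Step 2: Count runs R = 7.
Step 3: Under H0 (random ordering), E[R] = 2*n_A*n_B/(n_A+n_B) + 1 = 2*7*7/14 + 1 = 8.0000.
        Var[R] = 2*n_A*n_B*(2*n_A*n_B - n_A - n_B) / ((n_A+n_B)^2 * (n_A+n_B-1)) = 8232/2548 = 3.2308.
        SD[R] = 1.7974.
Step 4: Continuity-corrected z = (R + 0.5 - E[R]) / SD[R] = (7 + 0.5 - 8.0000) / 1.7974 = -0.2782.
Step 5: Two-sided p-value via normal approximation = 2*(1 - Phi(|z|)) = 0.780879.
Step 6: alpha = 0.05. fail to reject H0.

R = 7, z = -0.2782, p = 0.780879, fail to reject H0.


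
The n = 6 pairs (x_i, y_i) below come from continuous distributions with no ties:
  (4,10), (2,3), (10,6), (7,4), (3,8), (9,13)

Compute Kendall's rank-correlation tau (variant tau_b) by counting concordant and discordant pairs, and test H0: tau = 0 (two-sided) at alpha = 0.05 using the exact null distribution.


Step 1: Enumerate the 15 unordered pairs (i,j) with i<j and classify each by sign(x_j-x_i) * sign(y_j-y_i).
  (1,2):dx=-2,dy=-7->C; (1,3):dx=+6,dy=-4->D; (1,4):dx=+3,dy=-6->D; (1,5):dx=-1,dy=-2->C
  (1,6):dx=+5,dy=+3->C; (2,3):dx=+8,dy=+3->C; (2,4):dx=+5,dy=+1->C; (2,5):dx=+1,dy=+5->C
  (2,6):dx=+7,dy=+10->C; (3,4):dx=-3,dy=-2->C; (3,5):dx=-7,dy=+2->D; (3,6):dx=-1,dy=+7->D
  (4,5):dx=-4,dy=+4->D; (4,6):dx=+2,dy=+9->C; (5,6):dx=+6,dy=+5->C
Step 2: C = 10, D = 5, total pairs = 15.
Step 3: tau = (C - D)/(n(n-1)/2) = (10 - 5)/15 = 0.333333.
Step 4: Exact two-sided p-value (enumerate n! = 720 permutations of y under H0): p = 0.469444.
Step 5: alpha = 0.05. fail to reject H0.

tau_b = 0.3333 (C=10, D=5), p = 0.469444, fail to reject H0.


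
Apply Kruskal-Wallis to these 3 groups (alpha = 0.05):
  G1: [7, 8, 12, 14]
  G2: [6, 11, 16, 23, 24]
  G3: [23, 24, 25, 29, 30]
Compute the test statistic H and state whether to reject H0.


Step 1: Combine all N = 14 observations and assign midranks.
sorted (value, group, rank): (6,G2,1), (7,G1,2), (8,G1,3), (11,G2,4), (12,G1,5), (14,G1,6), (16,G2,7), (23,G2,8.5), (23,G3,8.5), (24,G2,10.5), (24,G3,10.5), (25,G3,12), (29,G3,13), (30,G3,14)
Step 2: Sum ranks within each group.
R_1 = 16 (n_1 = 4)
R_2 = 31 (n_2 = 5)
R_3 = 58 (n_3 = 5)
Step 3: H = 12/(N(N+1)) * sum(R_i^2/n_i) - 3(N+1)
     = 12/(14*15) * (16^2/4 + 31^2/5 + 58^2/5) - 3*15
     = 0.057143 * 929 - 45
     = 8.085714.
Step 4: Ties present; correction factor C = 1 - 12/(14^3 - 14) = 0.995604. Corrected H = 8.085714 / 0.995604 = 8.121413.
Step 5: Under H0, H ~ chi^2(2); p-value = 0.017237.
Step 6: alpha = 0.05. reject H0.

H = 8.1214, df = 2, p = 0.017237, reject H0.


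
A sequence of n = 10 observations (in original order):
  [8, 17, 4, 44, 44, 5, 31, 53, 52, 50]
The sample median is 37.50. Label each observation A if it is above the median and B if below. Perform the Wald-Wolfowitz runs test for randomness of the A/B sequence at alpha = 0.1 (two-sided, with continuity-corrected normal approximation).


Step 1: Compute median = 37.50; label A = above, B = below.
Labels in order: BBBAABBAAA  (n_A = 5, n_B = 5)
Step 2: Count runs R = 4.
Step 3: Under H0 (random ordering), E[R] = 2*n_A*n_B/(n_A+n_B) + 1 = 2*5*5/10 + 1 = 6.0000.
        Var[R] = 2*n_A*n_B*(2*n_A*n_B - n_A - n_B) / ((n_A+n_B)^2 * (n_A+n_B-1)) = 2000/900 = 2.2222.
        SD[R] = 1.4907.
Step 4: Continuity-corrected z = (R + 0.5 - E[R]) / SD[R] = (4 + 0.5 - 6.0000) / 1.4907 = -1.0062.
Step 5: Two-sided p-value via normal approximation = 2*(1 - Phi(|z|)) = 0.314305.
Step 6: alpha = 0.1. fail to reject H0.

R = 4, z = -1.0062, p = 0.314305, fail to reject H0.


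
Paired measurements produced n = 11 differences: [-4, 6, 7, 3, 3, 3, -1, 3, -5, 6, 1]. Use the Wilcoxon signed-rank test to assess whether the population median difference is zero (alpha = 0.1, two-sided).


Step 1: Drop any zero differences (none here) and take |d_i|.
|d| = [4, 6, 7, 3, 3, 3, 1, 3, 5, 6, 1]
Step 2: Midrank |d_i| (ties get averaged ranks).
ranks: |4|->7, |6|->9.5, |7|->11, |3|->4.5, |3|->4.5, |3|->4.5, |1|->1.5, |3|->4.5, |5|->8, |6|->9.5, |1|->1.5
Step 3: Attach original signs; sum ranks with positive sign and with negative sign.
W+ = 9.5 + 11 + 4.5 + 4.5 + 4.5 + 4.5 + 9.5 + 1.5 = 49.5
W- = 7 + 1.5 + 8 = 16.5
(Check: W+ + W- = 66 should equal n(n+1)/2 = 66.)
Step 4: Test statistic W = min(W+, W-) = 16.5.
Step 5: Ties in |d|, so use the tie-corrected normal approximation.
        E[W] = n(n+1)/4 = 11*12/4 = 33.
        Tie groups: |d|=1 (t=2), |d|=3 (t=4), |d|=6 (t=2); sum(t^3 - t) = 72.
        Var[W] = n(n+1)(2n+1)/24 - sum(t^3-t)/48 = 3036/24 - 72/48 = 125.
        z = (W - E[W]) / sqrt(Var[W]) = (16.5 - 33) / 11.1803 = -1.4758.
        Two-sided p = 2*Phi(z) = 0.139996.
Step 6: alpha = 0.1. fail to reject H0.

W+ = 49.5, W- = 16.5, W = min = 16.5, p = 0.139996, fail to reject H0.


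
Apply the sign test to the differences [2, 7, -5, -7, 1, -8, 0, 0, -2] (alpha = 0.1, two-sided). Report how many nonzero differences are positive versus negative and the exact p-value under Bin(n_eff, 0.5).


Step 1: Discard zero differences. Original n = 9; n_eff = number of nonzero differences = 7.
Nonzero differences (with sign): +2, +7, -5, -7, +1, -8, -2
Step 2: Count signs: positive = 3, negative = 4.
Step 3: Under H0: P(positive) = 0.5, so the number of positives S ~ Bin(7, 0.5).
Step 4: Two-sided exact p-value = sum of Bin(7,0.5) probabilities at or below the observed probability = 1.000000.
Step 5: alpha = 0.1. fail to reject H0.

n_eff = 7, pos = 3, neg = 4, p = 1.000000, fail to reject H0.


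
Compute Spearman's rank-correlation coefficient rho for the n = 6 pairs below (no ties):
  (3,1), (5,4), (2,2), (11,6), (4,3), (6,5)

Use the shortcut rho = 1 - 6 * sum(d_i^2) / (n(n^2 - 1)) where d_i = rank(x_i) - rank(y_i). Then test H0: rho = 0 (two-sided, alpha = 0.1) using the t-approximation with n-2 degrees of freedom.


Step 1: Rank x and y separately (midranks; no ties here).
rank(x): 3->2, 5->4, 2->1, 11->6, 4->3, 6->5
rank(y): 1->1, 4->4, 2->2, 6->6, 3->3, 5->5
Step 2: d_i = R_x(i) - R_y(i); compute d_i^2.
  (2-1)^2=1, (4-4)^2=0, (1-2)^2=1, (6-6)^2=0, (3-3)^2=0, (5-5)^2=0
sum(d^2) = 2.
Step 3: rho = 1 - 6*2 / (6*(6^2 - 1)) = 1 - 12/210 = 0.942857.
Step 4: Under H0, t = rho * sqrt((n-2)/(1-rho^2)) = 5.6595 ~ t(4).
Step 5: Two-sided p-value from the t-distribution with 4 df = 0.004805.
Step 6: alpha = 0.1. reject H0.

rho = 0.9429, p = 0.004805, reject H0 at alpha = 0.1.


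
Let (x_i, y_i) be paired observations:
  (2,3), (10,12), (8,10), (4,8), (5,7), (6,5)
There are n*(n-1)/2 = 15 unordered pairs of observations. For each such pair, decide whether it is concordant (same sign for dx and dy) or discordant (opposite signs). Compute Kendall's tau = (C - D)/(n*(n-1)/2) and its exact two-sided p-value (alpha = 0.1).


Step 1: Enumerate the 15 unordered pairs (i,j) with i<j and classify each by sign(x_j-x_i) * sign(y_j-y_i).
  (1,2):dx=+8,dy=+9->C; (1,3):dx=+6,dy=+7->C; (1,4):dx=+2,dy=+5->C; (1,5):dx=+3,dy=+4->C
  (1,6):dx=+4,dy=+2->C; (2,3):dx=-2,dy=-2->C; (2,4):dx=-6,dy=-4->C; (2,5):dx=-5,dy=-5->C
  (2,6):dx=-4,dy=-7->C; (3,4):dx=-4,dy=-2->C; (3,5):dx=-3,dy=-3->C; (3,6):dx=-2,dy=-5->C
  (4,5):dx=+1,dy=-1->D; (4,6):dx=+2,dy=-3->D; (5,6):dx=+1,dy=-2->D
Step 2: C = 12, D = 3, total pairs = 15.
Step 3: tau = (C - D)/(n(n-1)/2) = (12 - 3)/15 = 0.600000.
Step 4: Exact two-sided p-value (enumerate n! = 720 permutations of y under H0): p = 0.136111.
Step 5: alpha = 0.1. fail to reject H0.

tau_b = 0.6000 (C=12, D=3), p = 0.136111, fail to reject H0.


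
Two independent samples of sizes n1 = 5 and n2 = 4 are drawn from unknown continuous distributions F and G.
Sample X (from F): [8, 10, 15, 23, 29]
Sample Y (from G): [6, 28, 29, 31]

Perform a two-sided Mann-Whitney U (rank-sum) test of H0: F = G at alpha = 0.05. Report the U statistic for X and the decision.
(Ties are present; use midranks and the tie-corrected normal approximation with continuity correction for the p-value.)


Step 1: Combine and sort all 9 observations; assign midranks.
sorted (value, group): (6,Y), (8,X), (10,X), (15,X), (23,X), (28,Y), (29,X), (29,Y), (31,Y)
ranks: 6->1, 8->2, 10->3, 15->4, 23->5, 28->6, 29->7.5, 29->7.5, 31->9
Step 2: Rank sum for X: R1 = 2 + 3 + 4 + 5 + 7.5 = 21.5.
Step 3: U_X = R1 - n1(n1+1)/2 = 21.5 - 5*6/2 = 21.5 - 15 = 6.5.
       U_Y = n1*n2 - U_X = 20 - 6.5 = 13.5.
Step 4: Ties are present, so use the tie-corrected normal approximation (with continuity correction) for the p-value.
Step 5: p-value = 0.460558; compare to alpha = 0.05. fail to reject H0.

U_X = 6.5, p = 0.460558, fail to reject H0 at alpha = 0.05.


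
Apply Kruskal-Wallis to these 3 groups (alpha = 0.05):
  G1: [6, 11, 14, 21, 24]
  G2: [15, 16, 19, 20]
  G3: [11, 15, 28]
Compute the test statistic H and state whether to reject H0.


Step 1: Combine all N = 12 observations and assign midranks.
sorted (value, group, rank): (6,G1,1), (11,G1,2.5), (11,G3,2.5), (14,G1,4), (15,G2,5.5), (15,G3,5.5), (16,G2,7), (19,G2,8), (20,G2,9), (21,G1,10), (24,G1,11), (28,G3,12)
Step 2: Sum ranks within each group.
R_1 = 28.5 (n_1 = 5)
R_2 = 29.5 (n_2 = 4)
R_3 = 20 (n_3 = 3)
Step 3: H = 12/(N(N+1)) * sum(R_i^2/n_i) - 3(N+1)
     = 12/(12*13) * (28.5^2/5 + 29.5^2/4 + 20^2/3) - 3*13
     = 0.076923 * 513.346 - 39
     = 0.488141.
Step 4: Ties present; correction factor C = 1 - 12/(12^3 - 12) = 0.993007. Corrected H = 0.488141 / 0.993007 = 0.491579.
Step 5: Under H0, H ~ chi^2(2); p-value = 0.782087.
Step 6: alpha = 0.05. fail to reject H0.

H = 0.4916, df = 2, p = 0.782087, fail to reject H0.


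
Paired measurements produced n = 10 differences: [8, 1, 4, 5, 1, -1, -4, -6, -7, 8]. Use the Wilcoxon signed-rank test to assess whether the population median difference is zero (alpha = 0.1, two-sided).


Step 1: Drop any zero differences (none here) and take |d_i|.
|d| = [8, 1, 4, 5, 1, 1, 4, 6, 7, 8]
Step 2: Midrank |d_i| (ties get averaged ranks).
ranks: |8|->9.5, |1|->2, |4|->4.5, |5|->6, |1|->2, |1|->2, |4|->4.5, |6|->7, |7|->8, |8|->9.5
Step 3: Attach original signs; sum ranks with positive sign and with negative sign.
W+ = 9.5 + 2 + 4.5 + 6 + 2 + 9.5 = 33.5
W- = 2 + 4.5 + 7 + 8 = 21.5
(Check: W+ + W- = 55 should equal n(n+1)/2 = 55.)
Step 4: Test statistic W = min(W+, W-) = 21.5.
Step 5: Ties in |d|, so use the tie-corrected normal approximation.
        E[W] = n(n+1)/4 = 10*11/4 = 27.5.
        Tie groups: |d|=1 (t=3), |d|=4 (t=2), |d|=8 (t=2); sum(t^3 - t) = 36.
        Var[W] = n(n+1)(2n+1)/24 - sum(t^3-t)/48 = 2310/24 - 36/48 = 95.5.
        z = (W - E[W]) / sqrt(Var[W]) = (21.5 - 27.5) / 9.7724 = -0.6140.
        Two-sided p = 2*Phi(z) = 0.539233.
Step 6: alpha = 0.1. fail to reject H0.

W+ = 33.5, W- = 21.5, W = min = 21.5, p = 0.539233, fail to reject H0.


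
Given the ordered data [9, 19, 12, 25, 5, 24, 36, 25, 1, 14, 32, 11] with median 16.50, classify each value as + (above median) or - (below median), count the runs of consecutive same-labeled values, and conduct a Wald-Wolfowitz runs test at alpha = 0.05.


Step 1: Compute median = 16.50; label A = above, B = below.
Labels in order: BABABAAABBAB  (n_A = 6, n_B = 6)
Step 2: Count runs R = 9.
Step 3: Under H0 (random ordering), E[R] = 2*n_A*n_B/(n_A+n_B) + 1 = 2*6*6/12 + 1 = 7.0000.
        Var[R] = 2*n_A*n_B*(2*n_A*n_B - n_A - n_B) / ((n_A+n_B)^2 * (n_A+n_B-1)) = 4320/1584 = 2.7273.
        SD[R] = 1.6514.
Step 4: Continuity-corrected z = (R - 0.5 - E[R]) / SD[R] = (9 - 0.5 - 7.0000) / 1.6514 = 0.9083.
Step 5: Two-sided p-value via normal approximation = 2*(1 - Phi(|z|)) = 0.363722.
Step 6: alpha = 0.05. fail to reject H0.

R = 9, z = 0.9083, p = 0.363722, fail to reject H0.


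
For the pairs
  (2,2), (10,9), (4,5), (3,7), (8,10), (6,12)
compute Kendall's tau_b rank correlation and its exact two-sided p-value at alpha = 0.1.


Step 1: Enumerate the 15 unordered pairs (i,j) with i<j and classify each by sign(x_j-x_i) * sign(y_j-y_i).
  (1,2):dx=+8,dy=+7->C; (1,3):dx=+2,dy=+3->C; (1,4):dx=+1,dy=+5->C; (1,5):dx=+6,dy=+8->C
  (1,6):dx=+4,dy=+10->C; (2,3):dx=-6,dy=-4->C; (2,4):dx=-7,dy=-2->C; (2,5):dx=-2,dy=+1->D
  (2,6):dx=-4,dy=+3->D; (3,4):dx=-1,dy=+2->D; (3,5):dx=+4,dy=+5->C; (3,6):dx=+2,dy=+7->C
  (4,5):dx=+5,dy=+3->C; (4,6):dx=+3,dy=+5->C; (5,6):dx=-2,dy=+2->D
Step 2: C = 11, D = 4, total pairs = 15.
Step 3: tau = (C - D)/(n(n-1)/2) = (11 - 4)/15 = 0.466667.
Step 4: Exact two-sided p-value (enumerate n! = 720 permutations of y under H0): p = 0.272222.
Step 5: alpha = 0.1. fail to reject H0.

tau_b = 0.4667 (C=11, D=4), p = 0.272222, fail to reject H0.


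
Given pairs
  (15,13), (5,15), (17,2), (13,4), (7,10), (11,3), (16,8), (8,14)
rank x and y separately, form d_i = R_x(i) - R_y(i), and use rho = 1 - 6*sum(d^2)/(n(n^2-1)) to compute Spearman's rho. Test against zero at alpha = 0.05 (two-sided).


Step 1: Rank x and y separately (midranks; no ties here).
rank(x): 15->6, 5->1, 17->8, 13->5, 7->2, 11->4, 16->7, 8->3
rank(y): 13->6, 15->8, 2->1, 4->3, 10->5, 3->2, 8->4, 14->7
Step 2: d_i = R_x(i) - R_y(i); compute d_i^2.
  (6-6)^2=0, (1-8)^2=49, (8-1)^2=49, (5-3)^2=4, (2-5)^2=9, (4-2)^2=4, (7-4)^2=9, (3-7)^2=16
sum(d^2) = 140.
Step 3: rho = 1 - 6*140 / (8*(8^2 - 1)) = 1 - 840/504 = -0.666667.
Step 4: Under H0, t = rho * sqrt((n-2)/(1-rho^2)) = -2.1909 ~ t(6).
Step 5: Two-sided p-value from the t-distribution with 6 df = 0.070988.
Step 6: alpha = 0.05. fail to reject H0.

rho = -0.6667, p = 0.070988, fail to reject H0 at alpha = 0.05.


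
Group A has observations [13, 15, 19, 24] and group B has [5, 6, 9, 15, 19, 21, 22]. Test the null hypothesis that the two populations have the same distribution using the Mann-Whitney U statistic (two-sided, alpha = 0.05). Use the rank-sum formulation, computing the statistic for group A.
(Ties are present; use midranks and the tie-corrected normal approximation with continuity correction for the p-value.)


Step 1: Combine and sort all 11 observations; assign midranks.
sorted (value, group): (5,Y), (6,Y), (9,Y), (13,X), (15,X), (15,Y), (19,X), (19,Y), (21,Y), (22,Y), (24,X)
ranks: 5->1, 6->2, 9->3, 13->4, 15->5.5, 15->5.5, 19->7.5, 19->7.5, 21->9, 22->10, 24->11
Step 2: Rank sum for X: R1 = 4 + 5.5 + 7.5 + 11 = 28.
Step 3: U_X = R1 - n1(n1+1)/2 = 28 - 4*5/2 = 28 - 10 = 18.
       U_Y = n1*n2 - U_X = 28 - 18 = 10.
Step 4: Ties are present, so use the tie-corrected normal approximation (with continuity correction) for the p-value.
Step 5: p-value = 0.506393; compare to alpha = 0.05. fail to reject H0.

U_X = 18, p = 0.506393, fail to reject H0 at alpha = 0.05.


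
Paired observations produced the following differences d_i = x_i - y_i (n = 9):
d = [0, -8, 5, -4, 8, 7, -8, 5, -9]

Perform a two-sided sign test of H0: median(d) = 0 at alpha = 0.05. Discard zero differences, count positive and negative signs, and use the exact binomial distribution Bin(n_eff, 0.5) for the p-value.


Step 1: Discard zero differences. Original n = 9; n_eff = number of nonzero differences = 8.
Nonzero differences (with sign): -8, +5, -4, +8, +7, -8, +5, -9
Step 2: Count signs: positive = 4, negative = 4.
Step 3: Under H0: P(positive) = 0.5, so the number of positives S ~ Bin(8, 0.5).
Step 4: Two-sided exact p-value = sum of Bin(8,0.5) probabilities at or below the observed probability = 1.000000.
Step 5: alpha = 0.05. fail to reject H0.

n_eff = 8, pos = 4, neg = 4, p = 1.000000, fail to reject H0.


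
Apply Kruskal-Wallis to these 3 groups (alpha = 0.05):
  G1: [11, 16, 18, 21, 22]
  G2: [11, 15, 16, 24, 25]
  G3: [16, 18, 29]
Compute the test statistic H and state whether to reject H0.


Step 1: Combine all N = 13 observations and assign midranks.
sorted (value, group, rank): (11,G1,1.5), (11,G2,1.5), (15,G2,3), (16,G1,5), (16,G2,5), (16,G3,5), (18,G1,7.5), (18,G3,7.5), (21,G1,9), (22,G1,10), (24,G2,11), (25,G2,12), (29,G3,13)
Step 2: Sum ranks within each group.
R_1 = 33 (n_1 = 5)
R_2 = 32.5 (n_2 = 5)
R_3 = 25.5 (n_3 = 3)
Step 3: H = 12/(N(N+1)) * sum(R_i^2/n_i) - 3(N+1)
     = 12/(13*14) * (33^2/5 + 32.5^2/5 + 25.5^2/3) - 3*14
     = 0.065934 * 645.8 - 42
     = 0.580220.
Step 4: Ties present; correction factor C = 1 - 36/(13^3 - 13) = 0.983516. Corrected H = 0.580220 / 0.983516 = 0.589944.
Step 5: Under H0, H ~ chi^2(2); p-value = 0.744552.
Step 6: alpha = 0.05. fail to reject H0.

H = 0.5899, df = 2, p = 0.744552, fail to reject H0.


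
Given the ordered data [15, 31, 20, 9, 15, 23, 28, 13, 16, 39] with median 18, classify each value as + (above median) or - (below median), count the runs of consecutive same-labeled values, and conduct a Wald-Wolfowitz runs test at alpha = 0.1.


Step 1: Compute median = 18; label A = above, B = below.
Labels in order: BAABBAABBA  (n_A = 5, n_B = 5)
Step 2: Count runs R = 6.
Step 3: Under H0 (random ordering), E[R] = 2*n_A*n_B/(n_A+n_B) + 1 = 2*5*5/10 + 1 = 6.0000.
        Var[R] = 2*n_A*n_B*(2*n_A*n_B - n_A - n_B) / ((n_A+n_B)^2 * (n_A+n_B-1)) = 2000/900 = 2.2222.
        SD[R] = 1.4907.
Step 4: R = E[R], so z = 0 with no continuity correction.
Step 5: Two-sided p-value via normal approximation = 2*(1 - Phi(|z|)) = 1.000000.
Step 6: alpha = 0.1. fail to reject H0.

R = 6, z = 0.0000, p = 1.000000, fail to reject H0.


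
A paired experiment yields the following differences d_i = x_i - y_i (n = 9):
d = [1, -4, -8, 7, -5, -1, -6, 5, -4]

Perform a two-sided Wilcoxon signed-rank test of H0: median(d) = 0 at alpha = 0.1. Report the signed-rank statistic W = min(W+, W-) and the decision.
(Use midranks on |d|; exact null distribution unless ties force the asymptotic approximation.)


Step 1: Drop any zero differences (none here) and take |d_i|.
|d| = [1, 4, 8, 7, 5, 1, 6, 5, 4]
Step 2: Midrank |d_i| (ties get averaged ranks).
ranks: |1|->1.5, |4|->3.5, |8|->9, |7|->8, |5|->5.5, |1|->1.5, |6|->7, |5|->5.5, |4|->3.5
Step 3: Attach original signs; sum ranks with positive sign and with negative sign.
W+ = 1.5 + 8 + 5.5 = 15
W- = 3.5 + 9 + 5.5 + 1.5 + 7 + 3.5 = 30
(Check: W+ + W- = 45 should equal n(n+1)/2 = 45.)
Step 4: Test statistic W = min(W+, W-) = 15.
Step 5: Ties in |d|, so use the tie-corrected normal approximation.
        E[W] = n(n+1)/4 = 9*10/4 = 22.5.
        Tie groups: |d|=1 (t=2), |d|=4 (t=2), |d|=5 (t=2); sum(t^3 - t) = 18.
        Var[W] = n(n+1)(2n+1)/24 - sum(t^3-t)/48 = 1710/24 - 18/48 = 70.875.
        z = (W - E[W]) / sqrt(Var[W]) = (15 - 22.5) / 8.4187 = -0.8909.
        Two-sided p = 2*Phi(z) = 0.372998.
Step 6: alpha = 0.1. fail to reject H0.

W+ = 15, W- = 30, W = min = 15, p = 0.372998, fail to reject H0.


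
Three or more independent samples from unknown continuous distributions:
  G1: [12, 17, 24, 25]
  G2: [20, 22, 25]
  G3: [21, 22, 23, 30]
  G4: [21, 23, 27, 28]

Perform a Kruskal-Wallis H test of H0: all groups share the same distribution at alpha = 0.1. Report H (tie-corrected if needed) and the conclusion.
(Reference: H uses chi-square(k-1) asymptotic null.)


Step 1: Combine all N = 15 observations and assign midranks.
sorted (value, group, rank): (12,G1,1), (17,G1,2), (20,G2,3), (21,G3,4.5), (21,G4,4.5), (22,G2,6.5), (22,G3,6.5), (23,G3,8.5), (23,G4,8.5), (24,G1,10), (25,G1,11.5), (25,G2,11.5), (27,G4,13), (28,G4,14), (30,G3,15)
Step 2: Sum ranks within each group.
R_1 = 24.5 (n_1 = 4)
R_2 = 21 (n_2 = 3)
R_3 = 34.5 (n_3 = 4)
R_4 = 40 (n_4 = 4)
Step 3: H = 12/(N(N+1)) * sum(R_i^2/n_i) - 3(N+1)
     = 12/(15*16) * (24.5^2/4 + 21^2/3 + 34.5^2/4 + 40^2/4) - 3*16
     = 0.050000 * 994.625 - 48
     = 1.731250.
Step 4: Ties present; correction factor C = 1 - 24/(15^3 - 15) = 0.992857. Corrected H = 1.731250 / 0.992857 = 1.743705.
Step 5: Under H0, H ~ chi^2(3); p-value = 0.627261.
Step 6: alpha = 0.1. fail to reject H0.

H = 1.7437, df = 3, p = 0.627261, fail to reject H0.


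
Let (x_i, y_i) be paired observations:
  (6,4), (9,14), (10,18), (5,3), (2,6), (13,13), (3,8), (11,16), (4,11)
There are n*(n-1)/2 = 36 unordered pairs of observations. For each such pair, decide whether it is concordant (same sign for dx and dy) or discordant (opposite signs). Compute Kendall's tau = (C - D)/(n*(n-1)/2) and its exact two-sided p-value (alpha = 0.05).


Step 1: Enumerate the 36 unordered pairs (i,j) with i<j and classify each by sign(x_j-x_i) * sign(y_j-y_i).
  (1,2):dx=+3,dy=+10->C; (1,3):dx=+4,dy=+14->C; (1,4):dx=-1,dy=-1->C; (1,5):dx=-4,dy=+2->D
  (1,6):dx=+7,dy=+9->C; (1,7):dx=-3,dy=+4->D; (1,8):dx=+5,dy=+12->C; (1,9):dx=-2,dy=+7->D
  (2,3):dx=+1,dy=+4->C; (2,4):dx=-4,dy=-11->C; (2,5):dx=-7,dy=-8->C; (2,6):dx=+4,dy=-1->D
  (2,7):dx=-6,dy=-6->C; (2,8):dx=+2,dy=+2->C; (2,9):dx=-5,dy=-3->C; (3,4):dx=-5,dy=-15->C
  (3,5):dx=-8,dy=-12->C; (3,6):dx=+3,dy=-5->D; (3,7):dx=-7,dy=-10->C; (3,8):dx=+1,dy=-2->D
  (3,9):dx=-6,dy=-7->C; (4,5):dx=-3,dy=+3->D; (4,6):dx=+8,dy=+10->C; (4,7):dx=-2,dy=+5->D
  (4,8):dx=+6,dy=+13->C; (4,9):dx=-1,dy=+8->D; (5,6):dx=+11,dy=+7->C; (5,7):dx=+1,dy=+2->C
  (5,8):dx=+9,dy=+10->C; (5,9):dx=+2,dy=+5->C; (6,7):dx=-10,dy=-5->C; (6,8):dx=-2,dy=+3->D
  (6,9):dx=-9,dy=-2->C; (7,8):dx=+8,dy=+8->C; (7,9):dx=+1,dy=+3->C; (8,9):dx=-7,dy=-5->C
Step 2: C = 26, D = 10, total pairs = 36.
Step 3: tau = (C - D)/(n(n-1)/2) = (26 - 10)/36 = 0.444444.
Step 4: Exact two-sided p-value (enumerate n! = 362880 permutations of y under H0): p = 0.119439.
Step 5: alpha = 0.05. fail to reject H0.

tau_b = 0.4444 (C=26, D=10), p = 0.119439, fail to reject H0.


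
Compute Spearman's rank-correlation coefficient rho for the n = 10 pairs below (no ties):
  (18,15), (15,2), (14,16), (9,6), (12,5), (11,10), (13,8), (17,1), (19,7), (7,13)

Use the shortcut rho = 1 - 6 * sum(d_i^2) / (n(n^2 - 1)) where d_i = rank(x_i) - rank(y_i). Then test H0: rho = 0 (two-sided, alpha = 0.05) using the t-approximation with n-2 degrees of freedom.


Step 1: Rank x and y separately (midranks; no ties here).
rank(x): 18->9, 15->7, 14->6, 9->2, 12->4, 11->3, 13->5, 17->8, 19->10, 7->1
rank(y): 15->9, 2->2, 16->10, 6->4, 5->3, 10->7, 8->6, 1->1, 7->5, 13->8
Step 2: d_i = R_x(i) - R_y(i); compute d_i^2.
  (9-9)^2=0, (7-2)^2=25, (6-10)^2=16, (2-4)^2=4, (4-3)^2=1, (3-7)^2=16, (5-6)^2=1, (8-1)^2=49, (10-5)^2=25, (1-8)^2=49
sum(d^2) = 186.
Step 3: rho = 1 - 6*186 / (10*(10^2 - 1)) = 1 - 1116/990 = -0.127273.
Step 4: Under H0, t = rho * sqrt((n-2)/(1-rho^2)) = -0.3629 ~ t(8).
Step 5: Two-sided p-value from the t-distribution with 8 df = 0.726057.
Step 6: alpha = 0.05. fail to reject H0.

rho = -0.1273, p = 0.726057, fail to reject H0 at alpha = 0.05.


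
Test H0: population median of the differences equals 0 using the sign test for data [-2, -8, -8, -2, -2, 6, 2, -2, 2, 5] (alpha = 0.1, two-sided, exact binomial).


Step 1: Discard zero differences. Original n = 10; n_eff = number of nonzero differences = 10.
Nonzero differences (with sign): -2, -8, -8, -2, -2, +6, +2, -2, +2, +5
Step 2: Count signs: positive = 4, negative = 6.
Step 3: Under H0: P(positive) = 0.5, so the number of positives S ~ Bin(10, 0.5).
Step 4: Two-sided exact p-value = sum of Bin(10,0.5) probabilities at or below the observed probability = 0.753906.
Step 5: alpha = 0.1. fail to reject H0.

n_eff = 10, pos = 4, neg = 6, p = 0.753906, fail to reject H0.


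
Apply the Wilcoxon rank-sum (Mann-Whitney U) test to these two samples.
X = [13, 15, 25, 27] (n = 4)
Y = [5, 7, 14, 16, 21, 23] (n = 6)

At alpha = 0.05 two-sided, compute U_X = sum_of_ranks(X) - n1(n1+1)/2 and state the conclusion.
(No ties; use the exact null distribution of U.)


Step 1: Combine and sort all 10 observations; assign midranks.
sorted (value, group): (5,Y), (7,Y), (13,X), (14,Y), (15,X), (16,Y), (21,Y), (23,Y), (25,X), (27,X)
ranks: 5->1, 7->2, 13->3, 14->4, 15->5, 16->6, 21->7, 23->8, 25->9, 27->10
Step 2: Rank sum for X: R1 = 3 + 5 + 9 + 10 = 27.
Step 3: U_X = R1 - n1(n1+1)/2 = 27 - 4*5/2 = 27 - 10 = 17.
       U_Y = n1*n2 - U_X = 24 - 17 = 7.
Step 4: No ties, so the exact null distribution of U (based on enumerating the C(10,4) = 210 equally likely rank assignments) gives the two-sided p-value.
Step 5: p-value = 0.352381; compare to alpha = 0.05. fail to reject H0.

U_X = 17, p = 0.352381, fail to reject H0 at alpha = 0.05.


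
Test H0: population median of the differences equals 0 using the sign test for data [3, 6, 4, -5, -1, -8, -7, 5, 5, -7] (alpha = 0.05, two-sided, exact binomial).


Step 1: Discard zero differences. Original n = 10; n_eff = number of nonzero differences = 10.
Nonzero differences (with sign): +3, +6, +4, -5, -1, -8, -7, +5, +5, -7
Step 2: Count signs: positive = 5, negative = 5.
Step 3: Under H0: P(positive) = 0.5, so the number of positives S ~ Bin(10, 0.5).
Step 4: Two-sided exact p-value = sum of Bin(10,0.5) probabilities at or below the observed probability = 1.000000.
Step 5: alpha = 0.05. fail to reject H0.

n_eff = 10, pos = 5, neg = 5, p = 1.000000, fail to reject H0.


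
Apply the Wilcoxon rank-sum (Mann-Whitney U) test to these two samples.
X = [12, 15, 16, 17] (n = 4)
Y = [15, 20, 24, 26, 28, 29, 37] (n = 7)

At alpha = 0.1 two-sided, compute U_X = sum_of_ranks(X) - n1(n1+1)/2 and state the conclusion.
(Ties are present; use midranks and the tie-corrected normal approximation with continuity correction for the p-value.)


Step 1: Combine and sort all 11 observations; assign midranks.
sorted (value, group): (12,X), (15,X), (15,Y), (16,X), (17,X), (20,Y), (24,Y), (26,Y), (28,Y), (29,Y), (37,Y)
ranks: 12->1, 15->2.5, 15->2.5, 16->4, 17->5, 20->6, 24->7, 26->8, 28->9, 29->10, 37->11
Step 2: Rank sum for X: R1 = 1 + 2.5 + 4 + 5 = 12.5.
Step 3: U_X = R1 - n1(n1+1)/2 = 12.5 - 4*5/2 = 12.5 - 10 = 2.5.
       U_Y = n1*n2 - U_X = 28 - 2.5 = 25.5.
Step 4: Ties are present, so use the tie-corrected normal approximation (with continuity correction) for the p-value.
Step 5: p-value = 0.037202; compare to alpha = 0.1. reject H0.

U_X = 2.5, p = 0.037202, reject H0 at alpha = 0.1.


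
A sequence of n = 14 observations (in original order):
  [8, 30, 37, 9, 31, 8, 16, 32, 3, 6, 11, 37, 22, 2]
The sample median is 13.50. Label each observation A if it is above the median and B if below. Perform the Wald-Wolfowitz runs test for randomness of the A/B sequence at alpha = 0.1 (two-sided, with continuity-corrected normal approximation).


Step 1: Compute median = 13.50; label A = above, B = below.
Labels in order: BAABABAABBBAAB  (n_A = 7, n_B = 7)
Step 2: Count runs R = 9.
Step 3: Under H0 (random ordering), E[R] = 2*n_A*n_B/(n_A+n_B) + 1 = 2*7*7/14 + 1 = 8.0000.
        Var[R] = 2*n_A*n_B*(2*n_A*n_B - n_A - n_B) / ((n_A+n_B)^2 * (n_A+n_B-1)) = 8232/2548 = 3.2308.
        SD[R] = 1.7974.
Step 4: Continuity-corrected z = (R - 0.5 - E[R]) / SD[R] = (9 - 0.5 - 8.0000) / 1.7974 = 0.2782.
Step 5: Two-sided p-value via normal approximation = 2*(1 - Phi(|z|)) = 0.780879.
Step 6: alpha = 0.1. fail to reject H0.

R = 9, z = 0.2782, p = 0.780879, fail to reject H0.


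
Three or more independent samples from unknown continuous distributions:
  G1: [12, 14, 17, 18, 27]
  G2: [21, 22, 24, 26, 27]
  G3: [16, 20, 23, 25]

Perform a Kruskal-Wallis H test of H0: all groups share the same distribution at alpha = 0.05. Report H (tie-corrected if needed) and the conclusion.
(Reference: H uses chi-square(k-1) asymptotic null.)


Step 1: Combine all N = 14 observations and assign midranks.
sorted (value, group, rank): (12,G1,1), (14,G1,2), (16,G3,3), (17,G1,4), (18,G1,5), (20,G3,6), (21,G2,7), (22,G2,8), (23,G3,9), (24,G2,10), (25,G3,11), (26,G2,12), (27,G1,13.5), (27,G2,13.5)
Step 2: Sum ranks within each group.
R_1 = 25.5 (n_1 = 5)
R_2 = 50.5 (n_2 = 5)
R_3 = 29 (n_3 = 4)
Step 3: H = 12/(N(N+1)) * sum(R_i^2/n_i) - 3(N+1)
     = 12/(14*15) * (25.5^2/5 + 50.5^2/5 + 29^2/4) - 3*15
     = 0.057143 * 850.35 - 45
     = 3.591429.
Step 4: Ties present; correction factor C = 1 - 6/(14^3 - 14) = 0.997802. Corrected H = 3.591429 / 0.997802 = 3.599339.
Step 5: Under H0, H ~ chi^2(2); p-value = 0.165354.
Step 6: alpha = 0.05. fail to reject H0.

H = 3.5993, df = 2, p = 0.165354, fail to reject H0.


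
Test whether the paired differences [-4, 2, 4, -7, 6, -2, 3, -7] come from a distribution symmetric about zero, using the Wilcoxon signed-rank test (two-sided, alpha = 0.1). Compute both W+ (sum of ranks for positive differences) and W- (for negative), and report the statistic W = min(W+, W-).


Step 1: Drop any zero differences (none here) and take |d_i|.
|d| = [4, 2, 4, 7, 6, 2, 3, 7]
Step 2: Midrank |d_i| (ties get averaged ranks).
ranks: |4|->4.5, |2|->1.5, |4|->4.5, |7|->7.5, |6|->6, |2|->1.5, |3|->3, |7|->7.5
Step 3: Attach original signs; sum ranks with positive sign and with negative sign.
W+ = 1.5 + 4.5 + 6 + 3 = 15
W- = 4.5 + 7.5 + 1.5 + 7.5 = 21
(Check: W+ + W- = 36 should equal n(n+1)/2 = 36.)
Step 4: Test statistic W = min(W+, W-) = 15.
Step 5: Ties in |d|, so use the tie-corrected normal approximation.
        E[W] = n(n+1)/4 = 8*9/4 = 18.
        Tie groups: |d|=2 (t=2), |d|=4 (t=2), |d|=7 (t=2); sum(t^3 - t) = 18.
        Var[W] = n(n+1)(2n+1)/24 - sum(t^3-t)/48 = 1224/24 - 18/48 = 50.625.
        z = (W - E[W]) / sqrt(Var[W]) = (15 - 18) / 7.1151 = -0.4216.
        Two-sided p = 2*Phi(z) = 0.673290.
Step 6: alpha = 0.1. fail to reject H0.

W+ = 15, W- = 21, W = min = 15, p = 0.673290, fail to reject H0.


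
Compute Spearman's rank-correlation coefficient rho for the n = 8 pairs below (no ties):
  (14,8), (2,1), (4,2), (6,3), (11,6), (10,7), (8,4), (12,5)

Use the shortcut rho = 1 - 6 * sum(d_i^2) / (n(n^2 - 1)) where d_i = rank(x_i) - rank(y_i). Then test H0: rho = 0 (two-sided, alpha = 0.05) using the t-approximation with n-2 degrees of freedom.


Step 1: Rank x and y separately (midranks; no ties here).
rank(x): 14->8, 2->1, 4->2, 6->3, 11->6, 10->5, 8->4, 12->7
rank(y): 8->8, 1->1, 2->2, 3->3, 6->6, 7->7, 4->4, 5->5
Step 2: d_i = R_x(i) - R_y(i); compute d_i^2.
  (8-8)^2=0, (1-1)^2=0, (2-2)^2=0, (3-3)^2=0, (6-6)^2=0, (5-7)^2=4, (4-4)^2=0, (7-5)^2=4
sum(d^2) = 8.
Step 3: rho = 1 - 6*8 / (8*(8^2 - 1)) = 1 - 48/504 = 0.904762.
Step 4: Under H0, t = rho * sqrt((n-2)/(1-rho^2)) = 5.2034 ~ t(6).
Step 5: Two-sided p-value from the t-distribution with 6 df = 0.002008.
Step 6: alpha = 0.05. reject H0.

rho = 0.9048, p = 0.002008, reject H0 at alpha = 0.05.


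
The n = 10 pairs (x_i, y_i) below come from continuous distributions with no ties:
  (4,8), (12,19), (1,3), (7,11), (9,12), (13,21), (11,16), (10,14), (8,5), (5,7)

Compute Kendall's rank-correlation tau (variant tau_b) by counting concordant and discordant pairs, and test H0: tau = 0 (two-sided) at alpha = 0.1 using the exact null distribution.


Step 1: Enumerate the 45 unordered pairs (i,j) with i<j and classify each by sign(x_j-x_i) * sign(y_j-y_i).
  (1,2):dx=+8,dy=+11->C; (1,3):dx=-3,dy=-5->C; (1,4):dx=+3,dy=+3->C; (1,5):dx=+5,dy=+4->C
  (1,6):dx=+9,dy=+13->C; (1,7):dx=+7,dy=+8->C; (1,8):dx=+6,dy=+6->C; (1,9):dx=+4,dy=-3->D
  (1,10):dx=+1,dy=-1->D; (2,3):dx=-11,dy=-16->C; (2,4):dx=-5,dy=-8->C; (2,5):dx=-3,dy=-7->C
  (2,6):dx=+1,dy=+2->C; (2,7):dx=-1,dy=-3->C; (2,8):dx=-2,dy=-5->C; (2,9):dx=-4,dy=-14->C
  (2,10):dx=-7,dy=-12->C; (3,4):dx=+6,dy=+8->C; (3,5):dx=+8,dy=+9->C; (3,6):dx=+12,dy=+18->C
  (3,7):dx=+10,dy=+13->C; (3,8):dx=+9,dy=+11->C; (3,9):dx=+7,dy=+2->C; (3,10):dx=+4,dy=+4->C
  (4,5):dx=+2,dy=+1->C; (4,6):dx=+6,dy=+10->C; (4,7):dx=+4,dy=+5->C; (4,8):dx=+3,dy=+3->C
  (4,9):dx=+1,dy=-6->D; (4,10):dx=-2,dy=-4->C; (5,6):dx=+4,dy=+9->C; (5,7):dx=+2,dy=+4->C
  (5,8):dx=+1,dy=+2->C; (5,9):dx=-1,dy=-7->C; (5,10):dx=-4,dy=-5->C; (6,7):dx=-2,dy=-5->C
  (6,8):dx=-3,dy=-7->C; (6,9):dx=-5,dy=-16->C; (6,10):dx=-8,dy=-14->C; (7,8):dx=-1,dy=-2->C
  (7,9):dx=-3,dy=-11->C; (7,10):dx=-6,dy=-9->C; (8,9):dx=-2,dy=-9->C; (8,10):dx=-5,dy=-7->C
  (9,10):dx=-3,dy=+2->D
Step 2: C = 41, D = 4, total pairs = 45.
Step 3: tau = (C - D)/(n(n-1)/2) = (41 - 4)/45 = 0.822222.
Step 4: Exact two-sided p-value (enumerate n! = 3628800 permutations of y under H0): p = 0.000358.
Step 5: alpha = 0.1. reject H0.

tau_b = 0.8222 (C=41, D=4), p = 0.000358, reject H0.


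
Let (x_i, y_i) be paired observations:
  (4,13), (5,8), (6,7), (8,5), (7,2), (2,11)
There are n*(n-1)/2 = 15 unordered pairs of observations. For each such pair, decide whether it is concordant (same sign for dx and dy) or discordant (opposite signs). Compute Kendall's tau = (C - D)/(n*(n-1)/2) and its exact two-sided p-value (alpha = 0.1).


Step 1: Enumerate the 15 unordered pairs (i,j) with i<j and classify each by sign(x_j-x_i) * sign(y_j-y_i).
  (1,2):dx=+1,dy=-5->D; (1,3):dx=+2,dy=-6->D; (1,4):dx=+4,dy=-8->D; (1,5):dx=+3,dy=-11->D
  (1,6):dx=-2,dy=-2->C; (2,3):dx=+1,dy=-1->D; (2,4):dx=+3,dy=-3->D; (2,5):dx=+2,dy=-6->D
  (2,6):dx=-3,dy=+3->D; (3,4):dx=+2,dy=-2->D; (3,5):dx=+1,dy=-5->D; (3,6):dx=-4,dy=+4->D
  (4,5):dx=-1,dy=-3->C; (4,6):dx=-6,dy=+6->D; (5,6):dx=-5,dy=+9->D
Step 2: C = 2, D = 13, total pairs = 15.
Step 3: tau = (C - D)/(n(n-1)/2) = (2 - 13)/15 = -0.733333.
Step 4: Exact two-sided p-value (enumerate n! = 720 permutations of y under H0): p = 0.055556.
Step 5: alpha = 0.1. reject H0.

tau_b = -0.7333 (C=2, D=13), p = 0.055556, reject H0.


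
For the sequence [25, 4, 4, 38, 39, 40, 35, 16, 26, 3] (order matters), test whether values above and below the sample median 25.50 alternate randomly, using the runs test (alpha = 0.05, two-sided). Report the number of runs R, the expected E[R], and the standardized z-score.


Step 1: Compute median = 25.50; label A = above, B = below.
Labels in order: BBBAAAABAB  (n_A = 5, n_B = 5)
Step 2: Count runs R = 5.
Step 3: Under H0 (random ordering), E[R] = 2*n_A*n_B/(n_A+n_B) + 1 = 2*5*5/10 + 1 = 6.0000.
        Var[R] = 2*n_A*n_B*(2*n_A*n_B - n_A - n_B) / ((n_A+n_B)^2 * (n_A+n_B-1)) = 2000/900 = 2.2222.
        SD[R] = 1.4907.
Step 4: Continuity-corrected z = (R + 0.5 - E[R]) / SD[R] = (5 + 0.5 - 6.0000) / 1.4907 = -0.3354.
Step 5: Two-sided p-value via normal approximation = 2*(1 - Phi(|z|)) = 0.737316.
Step 6: alpha = 0.05. fail to reject H0.

R = 5, z = -0.3354, p = 0.737316, fail to reject H0.
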